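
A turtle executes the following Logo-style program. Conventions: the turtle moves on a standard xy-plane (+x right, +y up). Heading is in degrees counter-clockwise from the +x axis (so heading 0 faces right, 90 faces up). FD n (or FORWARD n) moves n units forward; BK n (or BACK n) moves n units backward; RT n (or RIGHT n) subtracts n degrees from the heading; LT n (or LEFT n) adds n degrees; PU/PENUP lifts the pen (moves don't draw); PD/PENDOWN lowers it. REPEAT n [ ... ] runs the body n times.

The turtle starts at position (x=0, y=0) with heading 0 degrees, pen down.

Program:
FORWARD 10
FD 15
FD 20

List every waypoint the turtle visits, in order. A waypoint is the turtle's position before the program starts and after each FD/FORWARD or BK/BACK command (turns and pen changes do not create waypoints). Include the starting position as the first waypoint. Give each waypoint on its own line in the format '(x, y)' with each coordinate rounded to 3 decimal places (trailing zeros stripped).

Executing turtle program step by step:
Start: pos=(0,0), heading=0, pen down
FD 10: (0,0) -> (10,0) [heading=0, draw]
FD 15: (10,0) -> (25,0) [heading=0, draw]
FD 20: (25,0) -> (45,0) [heading=0, draw]
Final: pos=(45,0), heading=0, 3 segment(s) drawn
Waypoints (4 total):
(0, 0)
(10, 0)
(25, 0)
(45, 0)

Answer: (0, 0)
(10, 0)
(25, 0)
(45, 0)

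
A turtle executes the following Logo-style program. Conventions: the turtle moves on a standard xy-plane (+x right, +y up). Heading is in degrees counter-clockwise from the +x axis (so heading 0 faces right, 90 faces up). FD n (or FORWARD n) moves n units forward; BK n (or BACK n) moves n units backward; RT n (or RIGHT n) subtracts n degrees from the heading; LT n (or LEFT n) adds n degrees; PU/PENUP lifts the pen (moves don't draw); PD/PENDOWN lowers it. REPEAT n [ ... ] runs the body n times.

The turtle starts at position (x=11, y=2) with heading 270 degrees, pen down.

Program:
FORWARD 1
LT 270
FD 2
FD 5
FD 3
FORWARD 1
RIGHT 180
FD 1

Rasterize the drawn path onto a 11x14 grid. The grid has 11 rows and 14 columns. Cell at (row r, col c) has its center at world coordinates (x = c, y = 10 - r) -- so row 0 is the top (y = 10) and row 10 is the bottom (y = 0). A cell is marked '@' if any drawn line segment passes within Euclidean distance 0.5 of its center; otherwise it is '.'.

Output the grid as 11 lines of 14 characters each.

Answer: ..............
..............
..............
..............
..............
..............
..............
..............
...........@..
@@@@@@@@@@@@..
..............

Derivation:
Segment 0: (11,2) -> (11,1)
Segment 1: (11,1) -> (9,1)
Segment 2: (9,1) -> (4,1)
Segment 3: (4,1) -> (1,1)
Segment 4: (1,1) -> (0,1)
Segment 5: (0,1) -> (1,1)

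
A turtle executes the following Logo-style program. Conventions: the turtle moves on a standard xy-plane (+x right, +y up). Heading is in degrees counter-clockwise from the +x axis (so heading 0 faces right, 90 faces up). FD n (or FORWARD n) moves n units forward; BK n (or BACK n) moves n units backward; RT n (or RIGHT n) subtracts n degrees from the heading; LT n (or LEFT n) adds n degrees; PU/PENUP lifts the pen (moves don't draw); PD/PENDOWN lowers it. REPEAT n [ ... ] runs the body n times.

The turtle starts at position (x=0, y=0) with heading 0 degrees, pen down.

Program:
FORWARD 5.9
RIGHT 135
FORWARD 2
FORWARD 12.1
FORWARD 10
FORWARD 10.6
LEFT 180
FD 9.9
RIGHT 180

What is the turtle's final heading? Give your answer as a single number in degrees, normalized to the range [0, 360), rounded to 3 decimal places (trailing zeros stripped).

Executing turtle program step by step:
Start: pos=(0,0), heading=0, pen down
FD 5.9: (0,0) -> (5.9,0) [heading=0, draw]
RT 135: heading 0 -> 225
FD 2: (5.9,0) -> (4.486,-1.414) [heading=225, draw]
FD 12.1: (4.486,-1.414) -> (-4.07,-9.97) [heading=225, draw]
FD 10: (-4.07,-9.97) -> (-11.141,-17.041) [heading=225, draw]
FD 10.6: (-11.141,-17.041) -> (-18.637,-24.537) [heading=225, draw]
LT 180: heading 225 -> 45
FD 9.9: (-18.637,-24.537) -> (-11.636,-17.536) [heading=45, draw]
RT 180: heading 45 -> 225
Final: pos=(-11.636,-17.536), heading=225, 6 segment(s) drawn

Answer: 225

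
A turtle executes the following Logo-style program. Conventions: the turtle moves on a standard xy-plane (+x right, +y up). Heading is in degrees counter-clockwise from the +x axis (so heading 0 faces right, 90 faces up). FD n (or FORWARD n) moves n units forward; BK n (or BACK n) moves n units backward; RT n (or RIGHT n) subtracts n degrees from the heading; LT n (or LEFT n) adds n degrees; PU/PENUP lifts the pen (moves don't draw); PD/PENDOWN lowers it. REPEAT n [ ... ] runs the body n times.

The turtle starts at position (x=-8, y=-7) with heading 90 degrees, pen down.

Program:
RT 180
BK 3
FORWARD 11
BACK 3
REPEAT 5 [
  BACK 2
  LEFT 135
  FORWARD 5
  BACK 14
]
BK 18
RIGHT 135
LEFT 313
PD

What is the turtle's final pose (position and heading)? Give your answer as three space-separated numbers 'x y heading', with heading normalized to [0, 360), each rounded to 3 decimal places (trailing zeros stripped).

Executing turtle program step by step:
Start: pos=(-8,-7), heading=90, pen down
RT 180: heading 90 -> 270
BK 3: (-8,-7) -> (-8,-4) [heading=270, draw]
FD 11: (-8,-4) -> (-8,-15) [heading=270, draw]
BK 3: (-8,-15) -> (-8,-12) [heading=270, draw]
REPEAT 5 [
  -- iteration 1/5 --
  BK 2: (-8,-12) -> (-8,-10) [heading=270, draw]
  LT 135: heading 270 -> 45
  FD 5: (-8,-10) -> (-4.464,-6.464) [heading=45, draw]
  BK 14: (-4.464,-6.464) -> (-14.364,-16.364) [heading=45, draw]
  -- iteration 2/5 --
  BK 2: (-14.364,-16.364) -> (-15.778,-17.778) [heading=45, draw]
  LT 135: heading 45 -> 180
  FD 5: (-15.778,-17.778) -> (-20.778,-17.778) [heading=180, draw]
  BK 14: (-20.778,-17.778) -> (-6.778,-17.778) [heading=180, draw]
  -- iteration 3/5 --
  BK 2: (-6.778,-17.778) -> (-4.778,-17.778) [heading=180, draw]
  LT 135: heading 180 -> 315
  FD 5: (-4.778,-17.778) -> (-1.243,-21.314) [heading=315, draw]
  BK 14: (-1.243,-21.314) -> (-11.142,-11.414) [heading=315, draw]
  -- iteration 4/5 --
  BK 2: (-11.142,-11.414) -> (-12.556,-10) [heading=315, draw]
  LT 135: heading 315 -> 90
  FD 5: (-12.556,-10) -> (-12.556,-5) [heading=90, draw]
  BK 14: (-12.556,-5) -> (-12.556,-19) [heading=90, draw]
  -- iteration 5/5 --
  BK 2: (-12.556,-19) -> (-12.556,-21) [heading=90, draw]
  LT 135: heading 90 -> 225
  FD 5: (-12.556,-21) -> (-16.092,-24.536) [heading=225, draw]
  BK 14: (-16.092,-24.536) -> (-6.192,-14.636) [heading=225, draw]
]
BK 18: (-6.192,-14.636) -> (6.536,-1.908) [heading=225, draw]
RT 135: heading 225 -> 90
LT 313: heading 90 -> 43
PD: pen down
Final: pos=(6.536,-1.908), heading=43, 19 segment(s) drawn

Answer: 6.536 -1.908 43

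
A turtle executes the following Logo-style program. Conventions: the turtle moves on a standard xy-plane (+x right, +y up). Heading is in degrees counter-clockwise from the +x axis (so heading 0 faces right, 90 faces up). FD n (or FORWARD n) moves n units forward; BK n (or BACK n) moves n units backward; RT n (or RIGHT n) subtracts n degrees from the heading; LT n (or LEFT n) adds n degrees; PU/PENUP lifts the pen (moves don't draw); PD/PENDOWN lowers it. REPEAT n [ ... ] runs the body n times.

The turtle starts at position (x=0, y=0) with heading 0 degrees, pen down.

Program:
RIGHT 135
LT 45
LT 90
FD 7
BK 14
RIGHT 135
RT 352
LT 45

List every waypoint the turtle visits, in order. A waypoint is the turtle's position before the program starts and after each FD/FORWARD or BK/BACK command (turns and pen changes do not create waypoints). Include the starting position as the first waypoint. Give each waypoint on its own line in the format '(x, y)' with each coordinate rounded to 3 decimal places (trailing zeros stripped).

Answer: (0, 0)
(7, 0)
(-7, 0)

Derivation:
Executing turtle program step by step:
Start: pos=(0,0), heading=0, pen down
RT 135: heading 0 -> 225
LT 45: heading 225 -> 270
LT 90: heading 270 -> 0
FD 7: (0,0) -> (7,0) [heading=0, draw]
BK 14: (7,0) -> (-7,0) [heading=0, draw]
RT 135: heading 0 -> 225
RT 352: heading 225 -> 233
LT 45: heading 233 -> 278
Final: pos=(-7,0), heading=278, 2 segment(s) drawn
Waypoints (3 total):
(0, 0)
(7, 0)
(-7, 0)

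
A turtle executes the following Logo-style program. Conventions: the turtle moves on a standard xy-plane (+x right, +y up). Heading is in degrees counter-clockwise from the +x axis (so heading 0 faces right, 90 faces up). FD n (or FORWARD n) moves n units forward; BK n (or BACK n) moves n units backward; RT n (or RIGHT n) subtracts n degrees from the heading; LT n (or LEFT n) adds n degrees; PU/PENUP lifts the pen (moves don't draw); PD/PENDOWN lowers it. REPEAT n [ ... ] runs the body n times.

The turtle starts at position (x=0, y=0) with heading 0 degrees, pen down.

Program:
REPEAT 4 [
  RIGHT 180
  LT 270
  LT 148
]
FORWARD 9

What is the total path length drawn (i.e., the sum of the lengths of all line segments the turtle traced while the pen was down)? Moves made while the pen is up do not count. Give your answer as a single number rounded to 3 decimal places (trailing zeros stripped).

Answer: 9

Derivation:
Executing turtle program step by step:
Start: pos=(0,0), heading=0, pen down
REPEAT 4 [
  -- iteration 1/4 --
  RT 180: heading 0 -> 180
  LT 270: heading 180 -> 90
  LT 148: heading 90 -> 238
  -- iteration 2/4 --
  RT 180: heading 238 -> 58
  LT 270: heading 58 -> 328
  LT 148: heading 328 -> 116
  -- iteration 3/4 --
  RT 180: heading 116 -> 296
  LT 270: heading 296 -> 206
  LT 148: heading 206 -> 354
  -- iteration 4/4 --
  RT 180: heading 354 -> 174
  LT 270: heading 174 -> 84
  LT 148: heading 84 -> 232
]
FD 9: (0,0) -> (-5.541,-7.092) [heading=232, draw]
Final: pos=(-5.541,-7.092), heading=232, 1 segment(s) drawn

Segment lengths:
  seg 1: (0,0) -> (-5.541,-7.092), length = 9
Total = 9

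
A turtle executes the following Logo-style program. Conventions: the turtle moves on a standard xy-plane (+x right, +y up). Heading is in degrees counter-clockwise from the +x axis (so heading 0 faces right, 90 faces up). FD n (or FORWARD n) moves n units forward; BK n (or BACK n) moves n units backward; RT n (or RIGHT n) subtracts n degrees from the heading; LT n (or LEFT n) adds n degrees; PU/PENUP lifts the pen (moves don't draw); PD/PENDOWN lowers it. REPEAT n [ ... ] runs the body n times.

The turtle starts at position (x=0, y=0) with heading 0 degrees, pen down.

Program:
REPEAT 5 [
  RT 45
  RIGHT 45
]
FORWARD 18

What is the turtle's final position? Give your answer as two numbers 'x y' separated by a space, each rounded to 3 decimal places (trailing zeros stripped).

Answer: 0 -18

Derivation:
Executing turtle program step by step:
Start: pos=(0,0), heading=0, pen down
REPEAT 5 [
  -- iteration 1/5 --
  RT 45: heading 0 -> 315
  RT 45: heading 315 -> 270
  -- iteration 2/5 --
  RT 45: heading 270 -> 225
  RT 45: heading 225 -> 180
  -- iteration 3/5 --
  RT 45: heading 180 -> 135
  RT 45: heading 135 -> 90
  -- iteration 4/5 --
  RT 45: heading 90 -> 45
  RT 45: heading 45 -> 0
  -- iteration 5/5 --
  RT 45: heading 0 -> 315
  RT 45: heading 315 -> 270
]
FD 18: (0,0) -> (0,-18) [heading=270, draw]
Final: pos=(0,-18), heading=270, 1 segment(s) drawn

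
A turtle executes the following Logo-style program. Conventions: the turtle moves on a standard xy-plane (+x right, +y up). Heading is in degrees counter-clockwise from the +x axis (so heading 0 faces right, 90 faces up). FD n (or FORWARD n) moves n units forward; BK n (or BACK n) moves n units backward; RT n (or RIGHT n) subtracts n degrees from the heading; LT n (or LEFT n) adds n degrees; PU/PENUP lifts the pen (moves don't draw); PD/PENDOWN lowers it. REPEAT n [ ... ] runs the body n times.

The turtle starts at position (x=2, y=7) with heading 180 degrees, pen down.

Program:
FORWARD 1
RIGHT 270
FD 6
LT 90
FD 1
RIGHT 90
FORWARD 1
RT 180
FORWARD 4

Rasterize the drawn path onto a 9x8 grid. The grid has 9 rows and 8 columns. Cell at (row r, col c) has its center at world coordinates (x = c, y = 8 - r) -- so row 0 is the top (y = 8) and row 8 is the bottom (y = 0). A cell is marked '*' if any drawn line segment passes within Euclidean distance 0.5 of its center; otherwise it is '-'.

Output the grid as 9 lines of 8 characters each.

Segment 0: (2,7) -> (1,7)
Segment 1: (1,7) -> (1,1)
Segment 2: (1,1) -> (2,1)
Segment 3: (2,1) -> (2,0)
Segment 4: (2,0) -> (2,4)

Answer: --------
-**-----
-*------
-*------
-**-----
-**-----
-**-----
-**-----
--*-----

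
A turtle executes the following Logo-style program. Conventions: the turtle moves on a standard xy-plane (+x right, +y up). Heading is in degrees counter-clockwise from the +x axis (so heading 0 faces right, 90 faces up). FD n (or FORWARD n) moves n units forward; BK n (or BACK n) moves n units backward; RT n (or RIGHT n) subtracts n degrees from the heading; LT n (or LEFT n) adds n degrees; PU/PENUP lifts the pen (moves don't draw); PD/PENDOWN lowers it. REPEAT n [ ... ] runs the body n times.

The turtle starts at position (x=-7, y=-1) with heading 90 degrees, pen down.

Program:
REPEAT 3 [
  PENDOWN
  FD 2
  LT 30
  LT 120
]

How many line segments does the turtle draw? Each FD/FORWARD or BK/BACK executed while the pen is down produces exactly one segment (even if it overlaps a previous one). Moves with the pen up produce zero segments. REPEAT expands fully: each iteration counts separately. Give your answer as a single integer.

Executing turtle program step by step:
Start: pos=(-7,-1), heading=90, pen down
REPEAT 3 [
  -- iteration 1/3 --
  PD: pen down
  FD 2: (-7,-1) -> (-7,1) [heading=90, draw]
  LT 30: heading 90 -> 120
  LT 120: heading 120 -> 240
  -- iteration 2/3 --
  PD: pen down
  FD 2: (-7,1) -> (-8,-0.732) [heading=240, draw]
  LT 30: heading 240 -> 270
  LT 120: heading 270 -> 30
  -- iteration 3/3 --
  PD: pen down
  FD 2: (-8,-0.732) -> (-6.268,0.268) [heading=30, draw]
  LT 30: heading 30 -> 60
  LT 120: heading 60 -> 180
]
Final: pos=(-6.268,0.268), heading=180, 3 segment(s) drawn
Segments drawn: 3

Answer: 3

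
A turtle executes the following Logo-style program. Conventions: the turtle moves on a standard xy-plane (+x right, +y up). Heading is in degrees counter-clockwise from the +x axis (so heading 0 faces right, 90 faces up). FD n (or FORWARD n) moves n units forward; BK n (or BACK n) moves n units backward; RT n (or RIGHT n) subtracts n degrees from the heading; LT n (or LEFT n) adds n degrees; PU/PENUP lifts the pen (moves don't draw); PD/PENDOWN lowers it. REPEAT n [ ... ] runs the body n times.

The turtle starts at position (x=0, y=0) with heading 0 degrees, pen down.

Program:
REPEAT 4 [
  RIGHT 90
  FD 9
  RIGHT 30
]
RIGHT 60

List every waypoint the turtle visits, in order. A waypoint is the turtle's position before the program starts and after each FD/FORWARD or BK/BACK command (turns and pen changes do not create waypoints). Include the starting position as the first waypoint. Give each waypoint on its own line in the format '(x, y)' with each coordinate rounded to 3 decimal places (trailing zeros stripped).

Answer: (0, 0)
(0, -9)
(-7.794, -4.5)
(0, 0)
(0, -9)

Derivation:
Executing turtle program step by step:
Start: pos=(0,0), heading=0, pen down
REPEAT 4 [
  -- iteration 1/4 --
  RT 90: heading 0 -> 270
  FD 9: (0,0) -> (0,-9) [heading=270, draw]
  RT 30: heading 270 -> 240
  -- iteration 2/4 --
  RT 90: heading 240 -> 150
  FD 9: (0,-9) -> (-7.794,-4.5) [heading=150, draw]
  RT 30: heading 150 -> 120
  -- iteration 3/4 --
  RT 90: heading 120 -> 30
  FD 9: (-7.794,-4.5) -> (0,0) [heading=30, draw]
  RT 30: heading 30 -> 0
  -- iteration 4/4 --
  RT 90: heading 0 -> 270
  FD 9: (0,0) -> (0,-9) [heading=270, draw]
  RT 30: heading 270 -> 240
]
RT 60: heading 240 -> 180
Final: pos=(0,-9), heading=180, 4 segment(s) drawn
Waypoints (5 total):
(0, 0)
(0, -9)
(-7.794, -4.5)
(0, 0)
(0, -9)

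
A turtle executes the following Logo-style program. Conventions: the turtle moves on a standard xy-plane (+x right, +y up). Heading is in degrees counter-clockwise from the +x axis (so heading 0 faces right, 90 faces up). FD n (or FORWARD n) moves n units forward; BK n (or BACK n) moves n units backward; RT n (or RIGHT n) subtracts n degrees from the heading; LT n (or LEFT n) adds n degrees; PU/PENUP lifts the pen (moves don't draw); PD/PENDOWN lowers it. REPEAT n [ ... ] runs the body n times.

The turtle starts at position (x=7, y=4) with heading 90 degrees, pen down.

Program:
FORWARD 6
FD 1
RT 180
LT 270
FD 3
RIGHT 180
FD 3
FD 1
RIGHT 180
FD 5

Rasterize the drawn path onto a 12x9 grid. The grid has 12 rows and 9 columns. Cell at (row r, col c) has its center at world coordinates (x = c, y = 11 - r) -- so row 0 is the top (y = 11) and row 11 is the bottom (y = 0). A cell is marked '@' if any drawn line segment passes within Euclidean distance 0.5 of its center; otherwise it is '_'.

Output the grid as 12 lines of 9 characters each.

Segment 0: (7,4) -> (7,10)
Segment 1: (7,10) -> (7,11)
Segment 2: (7,11) -> (4,11)
Segment 3: (4,11) -> (7,11)
Segment 4: (7,11) -> (8,11)
Segment 5: (8,11) -> (3,11)

Answer: ___@@@@@@
_______@_
_______@_
_______@_
_______@_
_______@_
_______@_
_______@_
_________
_________
_________
_________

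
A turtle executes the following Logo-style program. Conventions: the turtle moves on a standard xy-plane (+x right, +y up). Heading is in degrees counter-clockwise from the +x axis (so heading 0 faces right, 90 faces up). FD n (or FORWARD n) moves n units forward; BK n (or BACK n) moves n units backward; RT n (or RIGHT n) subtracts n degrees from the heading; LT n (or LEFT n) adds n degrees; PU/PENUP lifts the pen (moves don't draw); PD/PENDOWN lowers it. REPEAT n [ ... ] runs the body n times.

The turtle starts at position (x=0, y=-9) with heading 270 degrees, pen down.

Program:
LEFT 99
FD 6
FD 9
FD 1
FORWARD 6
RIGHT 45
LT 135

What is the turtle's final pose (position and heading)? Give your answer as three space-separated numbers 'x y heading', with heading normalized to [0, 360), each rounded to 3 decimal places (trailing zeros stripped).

Executing turtle program step by step:
Start: pos=(0,-9), heading=270, pen down
LT 99: heading 270 -> 9
FD 6: (0,-9) -> (5.926,-8.061) [heading=9, draw]
FD 9: (5.926,-8.061) -> (14.815,-6.653) [heading=9, draw]
FD 1: (14.815,-6.653) -> (15.803,-6.497) [heading=9, draw]
FD 6: (15.803,-6.497) -> (21.729,-5.558) [heading=9, draw]
RT 45: heading 9 -> 324
LT 135: heading 324 -> 99
Final: pos=(21.729,-5.558), heading=99, 4 segment(s) drawn

Answer: 21.729 -5.558 99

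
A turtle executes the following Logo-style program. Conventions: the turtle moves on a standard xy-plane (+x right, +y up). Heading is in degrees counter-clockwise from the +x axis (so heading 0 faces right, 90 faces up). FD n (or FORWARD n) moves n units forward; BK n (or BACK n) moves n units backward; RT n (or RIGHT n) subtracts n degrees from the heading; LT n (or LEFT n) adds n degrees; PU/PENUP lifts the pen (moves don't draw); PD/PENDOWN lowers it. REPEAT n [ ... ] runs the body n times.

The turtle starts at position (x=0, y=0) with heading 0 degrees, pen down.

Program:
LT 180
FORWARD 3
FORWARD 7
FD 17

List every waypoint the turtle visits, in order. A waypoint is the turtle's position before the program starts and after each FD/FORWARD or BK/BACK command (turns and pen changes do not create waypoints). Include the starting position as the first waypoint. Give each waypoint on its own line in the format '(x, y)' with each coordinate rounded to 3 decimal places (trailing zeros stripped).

Answer: (0, 0)
(-3, 0)
(-10, 0)
(-27, 0)

Derivation:
Executing turtle program step by step:
Start: pos=(0,0), heading=0, pen down
LT 180: heading 0 -> 180
FD 3: (0,0) -> (-3,0) [heading=180, draw]
FD 7: (-3,0) -> (-10,0) [heading=180, draw]
FD 17: (-10,0) -> (-27,0) [heading=180, draw]
Final: pos=(-27,0), heading=180, 3 segment(s) drawn
Waypoints (4 total):
(0, 0)
(-3, 0)
(-10, 0)
(-27, 0)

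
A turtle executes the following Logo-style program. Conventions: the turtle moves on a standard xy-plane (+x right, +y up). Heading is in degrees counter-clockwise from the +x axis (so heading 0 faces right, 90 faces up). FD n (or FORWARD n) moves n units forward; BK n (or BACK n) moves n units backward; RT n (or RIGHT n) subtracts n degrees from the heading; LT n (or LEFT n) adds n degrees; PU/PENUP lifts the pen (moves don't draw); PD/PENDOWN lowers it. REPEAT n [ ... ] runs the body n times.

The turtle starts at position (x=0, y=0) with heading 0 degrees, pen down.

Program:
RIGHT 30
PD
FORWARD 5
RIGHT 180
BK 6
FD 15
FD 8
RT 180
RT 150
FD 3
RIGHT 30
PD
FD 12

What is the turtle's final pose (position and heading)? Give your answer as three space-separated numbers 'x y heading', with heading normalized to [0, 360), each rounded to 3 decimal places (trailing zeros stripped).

Answer: -23.785 12 150

Derivation:
Executing turtle program step by step:
Start: pos=(0,0), heading=0, pen down
RT 30: heading 0 -> 330
PD: pen down
FD 5: (0,0) -> (4.33,-2.5) [heading=330, draw]
RT 180: heading 330 -> 150
BK 6: (4.33,-2.5) -> (9.526,-5.5) [heading=150, draw]
FD 15: (9.526,-5.5) -> (-3.464,2) [heading=150, draw]
FD 8: (-3.464,2) -> (-10.392,6) [heading=150, draw]
RT 180: heading 150 -> 330
RT 150: heading 330 -> 180
FD 3: (-10.392,6) -> (-13.392,6) [heading=180, draw]
RT 30: heading 180 -> 150
PD: pen down
FD 12: (-13.392,6) -> (-23.785,12) [heading=150, draw]
Final: pos=(-23.785,12), heading=150, 6 segment(s) drawn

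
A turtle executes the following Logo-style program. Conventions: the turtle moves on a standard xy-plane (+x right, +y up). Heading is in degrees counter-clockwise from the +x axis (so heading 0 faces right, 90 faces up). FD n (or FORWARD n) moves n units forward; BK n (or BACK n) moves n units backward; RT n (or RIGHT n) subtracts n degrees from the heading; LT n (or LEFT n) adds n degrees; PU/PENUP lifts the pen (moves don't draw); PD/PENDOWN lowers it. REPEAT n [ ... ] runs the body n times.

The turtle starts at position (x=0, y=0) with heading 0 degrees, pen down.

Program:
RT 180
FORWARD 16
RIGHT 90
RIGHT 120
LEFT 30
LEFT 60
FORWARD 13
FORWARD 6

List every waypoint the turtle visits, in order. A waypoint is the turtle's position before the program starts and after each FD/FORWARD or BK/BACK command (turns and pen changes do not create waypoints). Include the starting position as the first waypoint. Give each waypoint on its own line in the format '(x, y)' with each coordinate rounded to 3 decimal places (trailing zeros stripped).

Answer: (0, 0)
(-16, 0)
(-9.5, 11.258)
(-6.5, 16.454)

Derivation:
Executing turtle program step by step:
Start: pos=(0,0), heading=0, pen down
RT 180: heading 0 -> 180
FD 16: (0,0) -> (-16,0) [heading=180, draw]
RT 90: heading 180 -> 90
RT 120: heading 90 -> 330
LT 30: heading 330 -> 0
LT 60: heading 0 -> 60
FD 13: (-16,0) -> (-9.5,11.258) [heading=60, draw]
FD 6: (-9.5,11.258) -> (-6.5,16.454) [heading=60, draw]
Final: pos=(-6.5,16.454), heading=60, 3 segment(s) drawn
Waypoints (4 total):
(0, 0)
(-16, 0)
(-9.5, 11.258)
(-6.5, 16.454)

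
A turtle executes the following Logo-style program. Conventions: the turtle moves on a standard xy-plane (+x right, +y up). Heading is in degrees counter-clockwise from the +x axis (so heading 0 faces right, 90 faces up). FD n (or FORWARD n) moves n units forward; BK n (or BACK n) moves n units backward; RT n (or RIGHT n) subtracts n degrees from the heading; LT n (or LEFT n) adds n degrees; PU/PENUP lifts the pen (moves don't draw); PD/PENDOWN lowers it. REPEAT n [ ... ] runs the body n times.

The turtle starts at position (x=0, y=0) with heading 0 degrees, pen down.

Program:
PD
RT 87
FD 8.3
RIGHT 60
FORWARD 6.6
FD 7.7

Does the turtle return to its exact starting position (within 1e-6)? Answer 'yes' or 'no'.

Answer: no

Derivation:
Executing turtle program step by step:
Start: pos=(0,0), heading=0, pen down
PD: pen down
RT 87: heading 0 -> 273
FD 8.3: (0,0) -> (0.434,-8.289) [heading=273, draw]
RT 60: heading 273 -> 213
FD 6.6: (0.434,-8.289) -> (-5.101,-11.883) [heading=213, draw]
FD 7.7: (-5.101,-11.883) -> (-11.559,-16.077) [heading=213, draw]
Final: pos=(-11.559,-16.077), heading=213, 3 segment(s) drawn

Start position: (0, 0)
Final position: (-11.559, -16.077)
Distance = 19.801; >= 1e-6 -> NOT closed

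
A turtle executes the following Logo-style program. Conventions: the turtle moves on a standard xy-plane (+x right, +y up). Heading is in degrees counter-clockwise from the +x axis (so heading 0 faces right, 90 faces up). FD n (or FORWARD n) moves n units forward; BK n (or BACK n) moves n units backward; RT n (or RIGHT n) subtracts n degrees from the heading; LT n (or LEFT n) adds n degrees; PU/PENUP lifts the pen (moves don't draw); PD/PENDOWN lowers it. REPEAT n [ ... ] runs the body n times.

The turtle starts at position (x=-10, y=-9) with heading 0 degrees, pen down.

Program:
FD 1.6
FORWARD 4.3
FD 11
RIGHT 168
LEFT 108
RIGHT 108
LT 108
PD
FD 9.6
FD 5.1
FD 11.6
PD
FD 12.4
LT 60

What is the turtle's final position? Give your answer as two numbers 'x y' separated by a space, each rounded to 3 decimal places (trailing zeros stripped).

Executing turtle program step by step:
Start: pos=(-10,-9), heading=0, pen down
FD 1.6: (-10,-9) -> (-8.4,-9) [heading=0, draw]
FD 4.3: (-8.4,-9) -> (-4.1,-9) [heading=0, draw]
FD 11: (-4.1,-9) -> (6.9,-9) [heading=0, draw]
RT 168: heading 0 -> 192
LT 108: heading 192 -> 300
RT 108: heading 300 -> 192
LT 108: heading 192 -> 300
PD: pen down
FD 9.6: (6.9,-9) -> (11.7,-17.314) [heading=300, draw]
FD 5.1: (11.7,-17.314) -> (14.25,-21.731) [heading=300, draw]
FD 11.6: (14.25,-21.731) -> (20.05,-31.776) [heading=300, draw]
PD: pen down
FD 12.4: (20.05,-31.776) -> (26.25,-42.515) [heading=300, draw]
LT 60: heading 300 -> 0
Final: pos=(26.25,-42.515), heading=0, 7 segment(s) drawn

Answer: 26.25 -42.515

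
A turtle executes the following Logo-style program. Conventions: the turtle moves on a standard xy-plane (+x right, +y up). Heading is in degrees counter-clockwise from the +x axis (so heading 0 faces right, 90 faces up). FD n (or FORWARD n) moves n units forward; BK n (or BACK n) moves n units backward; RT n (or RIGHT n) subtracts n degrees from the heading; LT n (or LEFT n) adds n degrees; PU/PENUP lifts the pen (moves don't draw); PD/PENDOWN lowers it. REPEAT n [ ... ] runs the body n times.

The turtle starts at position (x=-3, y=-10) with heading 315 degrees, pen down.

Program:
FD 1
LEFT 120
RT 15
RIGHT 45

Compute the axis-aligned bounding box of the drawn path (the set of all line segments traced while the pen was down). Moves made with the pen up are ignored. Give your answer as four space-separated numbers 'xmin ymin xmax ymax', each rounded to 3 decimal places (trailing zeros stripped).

Answer: -3 -10.707 -2.293 -10

Derivation:
Executing turtle program step by step:
Start: pos=(-3,-10), heading=315, pen down
FD 1: (-3,-10) -> (-2.293,-10.707) [heading=315, draw]
LT 120: heading 315 -> 75
RT 15: heading 75 -> 60
RT 45: heading 60 -> 15
Final: pos=(-2.293,-10.707), heading=15, 1 segment(s) drawn

Segment endpoints: x in {-3, -2.293}, y in {-10.707, -10}
xmin=-3, ymin=-10.707, xmax=-2.293, ymax=-10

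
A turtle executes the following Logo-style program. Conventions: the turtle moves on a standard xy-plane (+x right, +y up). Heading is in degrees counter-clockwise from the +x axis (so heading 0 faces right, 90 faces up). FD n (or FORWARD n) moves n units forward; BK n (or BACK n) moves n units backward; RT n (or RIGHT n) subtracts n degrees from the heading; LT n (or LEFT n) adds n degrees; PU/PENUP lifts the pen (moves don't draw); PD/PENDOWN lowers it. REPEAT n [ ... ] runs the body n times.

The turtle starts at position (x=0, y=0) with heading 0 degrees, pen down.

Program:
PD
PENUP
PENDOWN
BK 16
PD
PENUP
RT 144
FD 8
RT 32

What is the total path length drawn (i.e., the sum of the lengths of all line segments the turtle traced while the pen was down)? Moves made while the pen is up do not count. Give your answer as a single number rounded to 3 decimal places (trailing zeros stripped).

Answer: 16

Derivation:
Executing turtle program step by step:
Start: pos=(0,0), heading=0, pen down
PD: pen down
PU: pen up
PD: pen down
BK 16: (0,0) -> (-16,0) [heading=0, draw]
PD: pen down
PU: pen up
RT 144: heading 0 -> 216
FD 8: (-16,0) -> (-22.472,-4.702) [heading=216, move]
RT 32: heading 216 -> 184
Final: pos=(-22.472,-4.702), heading=184, 1 segment(s) drawn

Segment lengths:
  seg 1: (0,0) -> (-16,0), length = 16
Total = 16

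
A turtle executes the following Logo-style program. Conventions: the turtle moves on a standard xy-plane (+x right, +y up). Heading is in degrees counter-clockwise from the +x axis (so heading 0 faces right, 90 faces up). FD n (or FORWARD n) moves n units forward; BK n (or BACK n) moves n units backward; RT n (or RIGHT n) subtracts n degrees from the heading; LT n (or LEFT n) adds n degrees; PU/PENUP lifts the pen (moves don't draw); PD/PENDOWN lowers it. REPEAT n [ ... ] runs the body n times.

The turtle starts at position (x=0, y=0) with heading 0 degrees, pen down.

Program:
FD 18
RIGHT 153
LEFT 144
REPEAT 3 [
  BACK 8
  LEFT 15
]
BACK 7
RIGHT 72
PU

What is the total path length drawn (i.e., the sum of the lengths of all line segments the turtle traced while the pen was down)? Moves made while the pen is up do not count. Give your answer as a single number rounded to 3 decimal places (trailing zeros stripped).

Executing turtle program step by step:
Start: pos=(0,0), heading=0, pen down
FD 18: (0,0) -> (18,0) [heading=0, draw]
RT 153: heading 0 -> 207
LT 144: heading 207 -> 351
REPEAT 3 [
  -- iteration 1/3 --
  BK 8: (18,0) -> (10.098,1.251) [heading=351, draw]
  LT 15: heading 351 -> 6
  -- iteration 2/3 --
  BK 8: (10.098,1.251) -> (2.142,0.415) [heading=6, draw]
  LT 15: heading 6 -> 21
  -- iteration 3/3 --
  BK 8: (2.142,0.415) -> (-5.326,-2.452) [heading=21, draw]
  LT 15: heading 21 -> 36
]
BK 7: (-5.326,-2.452) -> (-10.989,-6.566) [heading=36, draw]
RT 72: heading 36 -> 324
PU: pen up
Final: pos=(-10.989,-6.566), heading=324, 5 segment(s) drawn

Segment lengths:
  seg 1: (0,0) -> (18,0), length = 18
  seg 2: (18,0) -> (10.098,1.251), length = 8
  seg 3: (10.098,1.251) -> (2.142,0.415), length = 8
  seg 4: (2.142,0.415) -> (-5.326,-2.452), length = 8
  seg 5: (-5.326,-2.452) -> (-10.989,-6.566), length = 7
Total = 49

Answer: 49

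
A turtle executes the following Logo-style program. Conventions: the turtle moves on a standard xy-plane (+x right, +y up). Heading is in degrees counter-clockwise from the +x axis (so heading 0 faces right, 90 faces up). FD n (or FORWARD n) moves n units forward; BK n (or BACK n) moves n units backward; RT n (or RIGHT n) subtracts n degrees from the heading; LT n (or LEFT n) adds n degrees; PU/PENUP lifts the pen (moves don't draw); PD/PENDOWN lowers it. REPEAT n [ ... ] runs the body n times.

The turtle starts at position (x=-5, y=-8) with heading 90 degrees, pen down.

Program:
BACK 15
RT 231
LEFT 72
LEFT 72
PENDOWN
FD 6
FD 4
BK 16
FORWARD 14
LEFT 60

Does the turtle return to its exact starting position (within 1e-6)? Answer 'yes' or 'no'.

Executing turtle program step by step:
Start: pos=(-5,-8), heading=90, pen down
BK 15: (-5,-8) -> (-5,-23) [heading=90, draw]
RT 231: heading 90 -> 219
LT 72: heading 219 -> 291
LT 72: heading 291 -> 3
PD: pen down
FD 6: (-5,-23) -> (0.992,-22.686) [heading=3, draw]
FD 4: (0.992,-22.686) -> (4.986,-22.477) [heading=3, draw]
BK 16: (4.986,-22.477) -> (-10.992,-23.314) [heading=3, draw]
FD 14: (-10.992,-23.314) -> (2.989,-22.581) [heading=3, draw]
LT 60: heading 3 -> 63
Final: pos=(2.989,-22.581), heading=63, 5 segment(s) drawn

Start position: (-5, -8)
Final position: (2.989, -22.581)
Distance = 16.626; >= 1e-6 -> NOT closed

Answer: no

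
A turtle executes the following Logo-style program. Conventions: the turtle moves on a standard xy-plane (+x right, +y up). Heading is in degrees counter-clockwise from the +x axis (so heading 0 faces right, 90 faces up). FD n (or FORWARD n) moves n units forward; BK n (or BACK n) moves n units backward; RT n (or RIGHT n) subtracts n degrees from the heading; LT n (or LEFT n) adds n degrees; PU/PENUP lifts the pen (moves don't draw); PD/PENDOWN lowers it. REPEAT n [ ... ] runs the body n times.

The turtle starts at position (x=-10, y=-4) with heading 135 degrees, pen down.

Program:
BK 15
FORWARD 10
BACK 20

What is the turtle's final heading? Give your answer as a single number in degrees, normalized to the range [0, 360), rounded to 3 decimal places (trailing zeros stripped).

Executing turtle program step by step:
Start: pos=(-10,-4), heading=135, pen down
BK 15: (-10,-4) -> (0.607,-14.607) [heading=135, draw]
FD 10: (0.607,-14.607) -> (-6.464,-7.536) [heading=135, draw]
BK 20: (-6.464,-7.536) -> (7.678,-21.678) [heading=135, draw]
Final: pos=(7.678,-21.678), heading=135, 3 segment(s) drawn

Answer: 135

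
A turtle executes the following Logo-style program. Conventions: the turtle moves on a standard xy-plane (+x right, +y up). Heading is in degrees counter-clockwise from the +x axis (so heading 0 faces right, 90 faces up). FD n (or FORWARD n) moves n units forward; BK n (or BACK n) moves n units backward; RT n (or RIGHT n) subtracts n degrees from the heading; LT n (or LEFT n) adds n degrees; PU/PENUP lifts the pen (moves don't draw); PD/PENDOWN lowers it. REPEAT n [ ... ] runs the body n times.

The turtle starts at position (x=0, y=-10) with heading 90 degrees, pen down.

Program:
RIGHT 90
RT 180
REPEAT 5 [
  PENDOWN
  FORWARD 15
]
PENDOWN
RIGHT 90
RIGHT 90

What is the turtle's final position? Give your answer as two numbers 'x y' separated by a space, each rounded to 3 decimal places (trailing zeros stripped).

Answer: -75 -10

Derivation:
Executing turtle program step by step:
Start: pos=(0,-10), heading=90, pen down
RT 90: heading 90 -> 0
RT 180: heading 0 -> 180
REPEAT 5 [
  -- iteration 1/5 --
  PD: pen down
  FD 15: (0,-10) -> (-15,-10) [heading=180, draw]
  -- iteration 2/5 --
  PD: pen down
  FD 15: (-15,-10) -> (-30,-10) [heading=180, draw]
  -- iteration 3/5 --
  PD: pen down
  FD 15: (-30,-10) -> (-45,-10) [heading=180, draw]
  -- iteration 4/5 --
  PD: pen down
  FD 15: (-45,-10) -> (-60,-10) [heading=180, draw]
  -- iteration 5/5 --
  PD: pen down
  FD 15: (-60,-10) -> (-75,-10) [heading=180, draw]
]
PD: pen down
RT 90: heading 180 -> 90
RT 90: heading 90 -> 0
Final: pos=(-75,-10), heading=0, 5 segment(s) drawn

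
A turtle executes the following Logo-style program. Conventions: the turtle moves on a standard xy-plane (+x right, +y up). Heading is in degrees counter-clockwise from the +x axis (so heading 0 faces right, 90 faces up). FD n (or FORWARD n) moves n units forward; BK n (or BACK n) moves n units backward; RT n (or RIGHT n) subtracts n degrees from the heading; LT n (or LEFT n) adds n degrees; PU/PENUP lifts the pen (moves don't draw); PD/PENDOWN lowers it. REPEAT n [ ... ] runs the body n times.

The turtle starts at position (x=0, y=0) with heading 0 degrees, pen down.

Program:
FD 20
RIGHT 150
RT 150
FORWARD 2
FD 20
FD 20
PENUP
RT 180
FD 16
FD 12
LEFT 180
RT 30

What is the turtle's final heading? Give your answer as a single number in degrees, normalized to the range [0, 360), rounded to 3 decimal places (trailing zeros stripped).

Executing turtle program step by step:
Start: pos=(0,0), heading=0, pen down
FD 20: (0,0) -> (20,0) [heading=0, draw]
RT 150: heading 0 -> 210
RT 150: heading 210 -> 60
FD 2: (20,0) -> (21,1.732) [heading=60, draw]
FD 20: (21,1.732) -> (31,19.053) [heading=60, draw]
FD 20: (31,19.053) -> (41,36.373) [heading=60, draw]
PU: pen up
RT 180: heading 60 -> 240
FD 16: (41,36.373) -> (33,22.517) [heading=240, move]
FD 12: (33,22.517) -> (27,12.124) [heading=240, move]
LT 180: heading 240 -> 60
RT 30: heading 60 -> 30
Final: pos=(27,12.124), heading=30, 4 segment(s) drawn

Answer: 30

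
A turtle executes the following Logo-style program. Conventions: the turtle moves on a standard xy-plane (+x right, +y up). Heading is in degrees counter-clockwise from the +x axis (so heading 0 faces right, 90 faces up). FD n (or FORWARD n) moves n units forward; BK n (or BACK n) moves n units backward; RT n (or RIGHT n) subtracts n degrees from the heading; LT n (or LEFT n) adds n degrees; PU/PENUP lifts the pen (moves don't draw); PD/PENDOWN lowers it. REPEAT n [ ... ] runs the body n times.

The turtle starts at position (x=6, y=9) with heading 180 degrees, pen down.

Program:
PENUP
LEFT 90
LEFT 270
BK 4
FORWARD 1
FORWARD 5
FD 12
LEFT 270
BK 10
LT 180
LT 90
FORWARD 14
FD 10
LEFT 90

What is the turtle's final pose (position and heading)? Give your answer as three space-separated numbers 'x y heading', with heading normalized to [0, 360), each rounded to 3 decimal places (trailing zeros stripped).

Answer: 16 -1 90

Derivation:
Executing turtle program step by step:
Start: pos=(6,9), heading=180, pen down
PU: pen up
LT 90: heading 180 -> 270
LT 270: heading 270 -> 180
BK 4: (6,9) -> (10,9) [heading=180, move]
FD 1: (10,9) -> (9,9) [heading=180, move]
FD 5: (9,9) -> (4,9) [heading=180, move]
FD 12: (4,9) -> (-8,9) [heading=180, move]
LT 270: heading 180 -> 90
BK 10: (-8,9) -> (-8,-1) [heading=90, move]
LT 180: heading 90 -> 270
LT 90: heading 270 -> 0
FD 14: (-8,-1) -> (6,-1) [heading=0, move]
FD 10: (6,-1) -> (16,-1) [heading=0, move]
LT 90: heading 0 -> 90
Final: pos=(16,-1), heading=90, 0 segment(s) drawn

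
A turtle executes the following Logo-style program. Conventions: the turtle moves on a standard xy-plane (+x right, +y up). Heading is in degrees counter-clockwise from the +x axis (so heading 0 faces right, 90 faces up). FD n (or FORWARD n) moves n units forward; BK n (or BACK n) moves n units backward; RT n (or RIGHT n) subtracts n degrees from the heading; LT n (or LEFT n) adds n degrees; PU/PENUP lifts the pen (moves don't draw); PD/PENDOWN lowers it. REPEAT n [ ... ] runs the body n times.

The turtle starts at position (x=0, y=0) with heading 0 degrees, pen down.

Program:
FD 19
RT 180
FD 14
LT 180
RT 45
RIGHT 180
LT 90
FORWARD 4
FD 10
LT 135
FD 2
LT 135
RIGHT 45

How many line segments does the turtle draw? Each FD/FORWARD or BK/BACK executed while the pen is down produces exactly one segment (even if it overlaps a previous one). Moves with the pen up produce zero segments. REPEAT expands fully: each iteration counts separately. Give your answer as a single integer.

Executing turtle program step by step:
Start: pos=(0,0), heading=0, pen down
FD 19: (0,0) -> (19,0) [heading=0, draw]
RT 180: heading 0 -> 180
FD 14: (19,0) -> (5,0) [heading=180, draw]
LT 180: heading 180 -> 0
RT 45: heading 0 -> 315
RT 180: heading 315 -> 135
LT 90: heading 135 -> 225
FD 4: (5,0) -> (2.172,-2.828) [heading=225, draw]
FD 10: (2.172,-2.828) -> (-4.899,-9.899) [heading=225, draw]
LT 135: heading 225 -> 0
FD 2: (-4.899,-9.899) -> (-2.899,-9.899) [heading=0, draw]
LT 135: heading 0 -> 135
RT 45: heading 135 -> 90
Final: pos=(-2.899,-9.899), heading=90, 5 segment(s) drawn
Segments drawn: 5

Answer: 5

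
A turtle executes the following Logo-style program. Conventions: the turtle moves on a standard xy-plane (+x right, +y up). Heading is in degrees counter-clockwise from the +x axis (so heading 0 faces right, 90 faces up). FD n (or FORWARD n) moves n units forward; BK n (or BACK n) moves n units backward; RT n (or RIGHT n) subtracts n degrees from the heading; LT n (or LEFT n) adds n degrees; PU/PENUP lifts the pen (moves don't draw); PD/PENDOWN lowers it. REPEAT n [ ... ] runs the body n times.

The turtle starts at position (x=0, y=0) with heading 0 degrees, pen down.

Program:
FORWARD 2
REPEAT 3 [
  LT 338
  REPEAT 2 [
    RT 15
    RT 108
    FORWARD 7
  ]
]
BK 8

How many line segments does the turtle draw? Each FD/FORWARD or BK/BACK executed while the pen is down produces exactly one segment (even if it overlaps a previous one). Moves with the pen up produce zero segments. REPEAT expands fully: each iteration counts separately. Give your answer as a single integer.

Answer: 8

Derivation:
Executing turtle program step by step:
Start: pos=(0,0), heading=0, pen down
FD 2: (0,0) -> (2,0) [heading=0, draw]
REPEAT 3 [
  -- iteration 1/3 --
  LT 338: heading 0 -> 338
  REPEAT 2 [
    -- iteration 1/2 --
    RT 15: heading 338 -> 323
    RT 108: heading 323 -> 215
    FD 7: (2,0) -> (-3.734,-4.015) [heading=215, draw]
    -- iteration 2/2 --
    RT 15: heading 215 -> 200
    RT 108: heading 200 -> 92
    FD 7: (-3.734,-4.015) -> (-3.978,2.981) [heading=92, draw]
  ]
  -- iteration 2/3 --
  LT 338: heading 92 -> 70
  REPEAT 2 [
    -- iteration 1/2 --
    RT 15: heading 70 -> 55
    RT 108: heading 55 -> 307
    FD 7: (-3.978,2.981) -> (0.234,-2.61) [heading=307, draw]
    -- iteration 2/2 --
    RT 15: heading 307 -> 292
    RT 108: heading 292 -> 184
    FD 7: (0.234,-2.61) -> (-6.749,-3.098) [heading=184, draw]
  ]
  -- iteration 3/3 --
  LT 338: heading 184 -> 162
  REPEAT 2 [
    -- iteration 1/2 --
    RT 15: heading 162 -> 147
    RT 108: heading 147 -> 39
    FD 7: (-6.749,-3.098) -> (-1.309,1.307) [heading=39, draw]
    -- iteration 2/2 --
    RT 15: heading 39 -> 24
    RT 108: heading 24 -> 276
    FD 7: (-1.309,1.307) -> (-0.577,-5.654) [heading=276, draw]
  ]
]
BK 8: (-0.577,-5.654) -> (-1.413,2.302) [heading=276, draw]
Final: pos=(-1.413,2.302), heading=276, 8 segment(s) drawn
Segments drawn: 8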